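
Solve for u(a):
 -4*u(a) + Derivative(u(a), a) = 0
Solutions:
 u(a) = C1*exp(4*a)


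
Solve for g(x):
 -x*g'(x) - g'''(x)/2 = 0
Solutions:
 g(x) = C1 + Integral(C2*airyai(-2^(1/3)*x) + C3*airybi(-2^(1/3)*x), x)


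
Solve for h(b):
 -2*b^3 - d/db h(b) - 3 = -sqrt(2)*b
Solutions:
 h(b) = C1 - b^4/2 + sqrt(2)*b^2/2 - 3*b


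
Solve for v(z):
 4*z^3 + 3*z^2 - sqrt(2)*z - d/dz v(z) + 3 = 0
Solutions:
 v(z) = C1 + z^4 + z^3 - sqrt(2)*z^2/2 + 3*z


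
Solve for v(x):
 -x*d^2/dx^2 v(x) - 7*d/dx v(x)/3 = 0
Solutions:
 v(x) = C1 + C2/x^(4/3)


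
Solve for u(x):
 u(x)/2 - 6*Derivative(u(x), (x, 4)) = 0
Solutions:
 u(x) = C1*exp(-sqrt(2)*3^(3/4)*x/6) + C2*exp(sqrt(2)*3^(3/4)*x/6) + C3*sin(sqrt(2)*3^(3/4)*x/6) + C4*cos(sqrt(2)*3^(3/4)*x/6)


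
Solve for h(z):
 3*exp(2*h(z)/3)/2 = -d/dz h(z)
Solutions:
 h(z) = 3*log(-sqrt(-1/(C1 - 3*z))) + 3*log(3)/2
 h(z) = 3*log(-1/(C1 - 3*z))/2 + 3*log(3)/2


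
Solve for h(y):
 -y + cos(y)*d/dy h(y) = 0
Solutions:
 h(y) = C1 + Integral(y/cos(y), y)


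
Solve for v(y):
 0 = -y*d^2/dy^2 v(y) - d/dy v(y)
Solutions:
 v(y) = C1 + C2*log(y)


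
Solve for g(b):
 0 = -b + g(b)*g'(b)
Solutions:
 g(b) = -sqrt(C1 + b^2)
 g(b) = sqrt(C1 + b^2)


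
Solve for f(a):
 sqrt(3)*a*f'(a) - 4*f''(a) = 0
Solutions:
 f(a) = C1 + C2*erfi(sqrt(2)*3^(1/4)*a/4)


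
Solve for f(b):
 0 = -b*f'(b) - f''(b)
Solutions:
 f(b) = C1 + C2*erf(sqrt(2)*b/2)


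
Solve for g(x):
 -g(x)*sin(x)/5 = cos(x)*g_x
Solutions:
 g(x) = C1*cos(x)^(1/5)


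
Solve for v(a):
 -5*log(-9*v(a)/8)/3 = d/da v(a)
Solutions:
 3*Integral(1/(log(-_y) - 3*log(2) + 2*log(3)), (_y, v(a)))/5 = C1 - a


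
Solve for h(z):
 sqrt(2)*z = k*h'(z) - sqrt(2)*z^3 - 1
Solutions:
 h(z) = C1 + sqrt(2)*z^4/(4*k) + sqrt(2)*z^2/(2*k) + z/k


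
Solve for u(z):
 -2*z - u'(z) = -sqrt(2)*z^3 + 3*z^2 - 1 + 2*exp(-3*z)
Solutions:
 u(z) = C1 + sqrt(2)*z^4/4 - z^3 - z^2 + z + 2*exp(-3*z)/3


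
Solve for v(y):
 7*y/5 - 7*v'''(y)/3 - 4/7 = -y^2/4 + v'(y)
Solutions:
 v(y) = C1 + C2*sin(sqrt(21)*y/7) + C3*cos(sqrt(21)*y/7) + y^3/12 + 7*y^2/10 - 73*y/42


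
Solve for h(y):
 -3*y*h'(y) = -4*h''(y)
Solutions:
 h(y) = C1 + C2*erfi(sqrt(6)*y/4)


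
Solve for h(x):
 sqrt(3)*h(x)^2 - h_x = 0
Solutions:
 h(x) = -1/(C1 + sqrt(3)*x)


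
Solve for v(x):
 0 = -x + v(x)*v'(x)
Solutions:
 v(x) = -sqrt(C1 + x^2)
 v(x) = sqrt(C1 + x^2)


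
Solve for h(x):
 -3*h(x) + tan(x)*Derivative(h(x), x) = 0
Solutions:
 h(x) = C1*sin(x)^3


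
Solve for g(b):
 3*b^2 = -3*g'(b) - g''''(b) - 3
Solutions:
 g(b) = C1 + C4*exp(-3^(1/3)*b) - b^3/3 - b + (C2*sin(3^(5/6)*b/2) + C3*cos(3^(5/6)*b/2))*exp(3^(1/3)*b/2)


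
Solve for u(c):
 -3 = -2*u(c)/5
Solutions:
 u(c) = 15/2


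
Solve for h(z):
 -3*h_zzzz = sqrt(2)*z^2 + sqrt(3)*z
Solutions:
 h(z) = C1 + C2*z + C3*z^2 + C4*z^3 - sqrt(2)*z^6/1080 - sqrt(3)*z^5/360


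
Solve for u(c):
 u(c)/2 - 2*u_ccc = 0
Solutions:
 u(c) = C3*exp(2^(1/3)*c/2) + (C1*sin(2^(1/3)*sqrt(3)*c/4) + C2*cos(2^(1/3)*sqrt(3)*c/4))*exp(-2^(1/3)*c/4)


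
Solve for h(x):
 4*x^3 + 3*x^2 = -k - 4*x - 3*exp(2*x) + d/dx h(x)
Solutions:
 h(x) = C1 + k*x + x^4 + x^3 + 2*x^2 + 3*exp(2*x)/2


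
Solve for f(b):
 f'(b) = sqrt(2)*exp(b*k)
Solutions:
 f(b) = C1 + sqrt(2)*exp(b*k)/k


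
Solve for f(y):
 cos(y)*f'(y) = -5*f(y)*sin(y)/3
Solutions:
 f(y) = C1*cos(y)^(5/3)


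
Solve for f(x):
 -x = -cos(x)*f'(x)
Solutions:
 f(x) = C1 + Integral(x/cos(x), x)


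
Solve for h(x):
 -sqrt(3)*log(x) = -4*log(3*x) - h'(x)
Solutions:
 h(x) = C1 - 4*x*log(x) + sqrt(3)*x*log(x) - x*log(81) - sqrt(3)*x + 4*x


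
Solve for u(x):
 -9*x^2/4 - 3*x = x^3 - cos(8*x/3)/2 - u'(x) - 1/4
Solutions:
 u(x) = C1 + x^4/4 + 3*x^3/4 + 3*x^2/2 - x/4 - 3*sin(8*x/3)/16


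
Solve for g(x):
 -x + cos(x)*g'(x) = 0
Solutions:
 g(x) = C1 + Integral(x/cos(x), x)


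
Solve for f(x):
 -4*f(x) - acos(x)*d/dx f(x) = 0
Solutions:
 f(x) = C1*exp(-4*Integral(1/acos(x), x))


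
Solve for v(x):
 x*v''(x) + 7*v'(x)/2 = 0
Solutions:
 v(x) = C1 + C2/x^(5/2)


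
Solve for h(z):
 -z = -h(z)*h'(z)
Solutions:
 h(z) = -sqrt(C1 + z^2)
 h(z) = sqrt(C1 + z^2)


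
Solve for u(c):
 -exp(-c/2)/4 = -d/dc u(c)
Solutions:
 u(c) = C1 - exp(-c/2)/2


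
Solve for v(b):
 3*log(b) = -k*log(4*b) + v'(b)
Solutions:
 v(b) = C1 + b*k*log(b) - b*k + b*k*log(4) + 3*b*log(b) - 3*b


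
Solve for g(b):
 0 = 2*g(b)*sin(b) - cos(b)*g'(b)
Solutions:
 g(b) = C1/cos(b)^2


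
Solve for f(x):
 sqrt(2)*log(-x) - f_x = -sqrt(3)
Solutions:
 f(x) = C1 + sqrt(2)*x*log(-x) + x*(-sqrt(2) + sqrt(3))


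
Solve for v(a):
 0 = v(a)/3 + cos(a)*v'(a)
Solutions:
 v(a) = C1*(sin(a) - 1)^(1/6)/(sin(a) + 1)^(1/6)


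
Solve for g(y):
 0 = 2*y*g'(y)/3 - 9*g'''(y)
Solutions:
 g(y) = C1 + Integral(C2*airyai(2^(1/3)*y/3) + C3*airybi(2^(1/3)*y/3), y)


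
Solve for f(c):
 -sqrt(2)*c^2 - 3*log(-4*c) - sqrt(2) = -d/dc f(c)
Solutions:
 f(c) = C1 + sqrt(2)*c^3/3 + 3*c*log(-c) + c*(-3 + sqrt(2) + 6*log(2))


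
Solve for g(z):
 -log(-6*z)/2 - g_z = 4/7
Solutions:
 g(z) = C1 - z*log(-z)/2 + z*(-7*log(6) - 1)/14


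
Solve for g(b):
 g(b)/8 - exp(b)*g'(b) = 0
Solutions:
 g(b) = C1*exp(-exp(-b)/8)


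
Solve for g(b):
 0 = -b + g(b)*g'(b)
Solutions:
 g(b) = -sqrt(C1 + b^2)
 g(b) = sqrt(C1 + b^2)


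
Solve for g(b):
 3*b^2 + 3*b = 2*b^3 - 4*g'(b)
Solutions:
 g(b) = C1 + b^4/8 - b^3/4 - 3*b^2/8


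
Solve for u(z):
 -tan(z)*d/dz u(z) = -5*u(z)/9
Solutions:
 u(z) = C1*sin(z)^(5/9)


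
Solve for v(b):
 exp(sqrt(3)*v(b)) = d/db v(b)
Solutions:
 v(b) = sqrt(3)*(2*log(-1/(C1 + b)) - log(3))/6


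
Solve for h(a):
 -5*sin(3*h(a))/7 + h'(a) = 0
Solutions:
 -5*a/7 + log(cos(3*h(a)) - 1)/6 - log(cos(3*h(a)) + 1)/6 = C1


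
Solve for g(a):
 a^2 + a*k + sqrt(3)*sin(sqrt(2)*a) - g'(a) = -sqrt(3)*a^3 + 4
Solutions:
 g(a) = C1 + sqrt(3)*a^4/4 + a^3/3 + a^2*k/2 - 4*a - sqrt(6)*cos(sqrt(2)*a)/2


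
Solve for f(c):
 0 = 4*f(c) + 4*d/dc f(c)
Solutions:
 f(c) = C1*exp(-c)


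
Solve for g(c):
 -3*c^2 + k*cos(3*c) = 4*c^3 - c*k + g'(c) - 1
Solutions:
 g(c) = C1 - c^4 - c^3 + c^2*k/2 + c + k*sin(3*c)/3


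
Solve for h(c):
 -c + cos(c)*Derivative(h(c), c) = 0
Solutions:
 h(c) = C1 + Integral(c/cos(c), c)


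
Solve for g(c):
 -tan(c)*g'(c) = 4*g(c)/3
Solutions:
 g(c) = C1/sin(c)^(4/3)


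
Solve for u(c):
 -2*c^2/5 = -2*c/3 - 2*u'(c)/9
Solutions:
 u(c) = C1 + 3*c^3/5 - 3*c^2/2


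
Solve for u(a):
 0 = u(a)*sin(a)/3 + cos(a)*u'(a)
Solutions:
 u(a) = C1*cos(a)^(1/3)


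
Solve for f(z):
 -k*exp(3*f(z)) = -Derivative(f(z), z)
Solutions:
 f(z) = log(-1/(C1 + 3*k*z))/3
 f(z) = log((-1/(C1 + k*z))^(1/3)*(-3^(2/3) - 3*3^(1/6)*I)/6)
 f(z) = log((-1/(C1 + k*z))^(1/3)*(-3^(2/3) + 3*3^(1/6)*I)/6)


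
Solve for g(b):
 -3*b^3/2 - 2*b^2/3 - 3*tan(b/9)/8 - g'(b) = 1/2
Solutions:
 g(b) = C1 - 3*b^4/8 - 2*b^3/9 - b/2 + 27*log(cos(b/9))/8


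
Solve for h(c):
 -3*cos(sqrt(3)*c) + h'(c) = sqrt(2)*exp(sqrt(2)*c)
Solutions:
 h(c) = C1 + exp(sqrt(2)*c) + sqrt(3)*sin(sqrt(3)*c)


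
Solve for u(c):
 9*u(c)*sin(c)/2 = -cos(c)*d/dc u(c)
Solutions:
 u(c) = C1*cos(c)^(9/2)


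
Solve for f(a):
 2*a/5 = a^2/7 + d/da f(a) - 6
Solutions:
 f(a) = C1 - a^3/21 + a^2/5 + 6*a


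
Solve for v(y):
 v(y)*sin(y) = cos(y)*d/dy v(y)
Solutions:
 v(y) = C1/cos(y)


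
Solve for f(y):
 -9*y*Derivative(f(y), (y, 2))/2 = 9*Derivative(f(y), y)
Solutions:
 f(y) = C1 + C2/y


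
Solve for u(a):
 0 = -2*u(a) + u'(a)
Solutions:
 u(a) = C1*exp(2*a)


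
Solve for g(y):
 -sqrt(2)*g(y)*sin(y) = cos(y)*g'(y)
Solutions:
 g(y) = C1*cos(y)^(sqrt(2))


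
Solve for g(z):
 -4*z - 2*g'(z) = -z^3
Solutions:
 g(z) = C1 + z^4/8 - z^2


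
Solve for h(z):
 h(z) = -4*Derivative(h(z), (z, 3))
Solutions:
 h(z) = C3*exp(-2^(1/3)*z/2) + (C1*sin(2^(1/3)*sqrt(3)*z/4) + C2*cos(2^(1/3)*sqrt(3)*z/4))*exp(2^(1/3)*z/4)


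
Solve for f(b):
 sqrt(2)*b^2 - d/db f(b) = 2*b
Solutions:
 f(b) = C1 + sqrt(2)*b^3/3 - b^2


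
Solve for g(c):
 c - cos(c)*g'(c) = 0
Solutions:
 g(c) = C1 + Integral(c/cos(c), c)


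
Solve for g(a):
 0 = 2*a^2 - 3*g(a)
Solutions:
 g(a) = 2*a^2/3


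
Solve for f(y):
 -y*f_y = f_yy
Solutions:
 f(y) = C1 + C2*erf(sqrt(2)*y/2)


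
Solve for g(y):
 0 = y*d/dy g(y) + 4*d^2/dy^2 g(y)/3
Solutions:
 g(y) = C1 + C2*erf(sqrt(6)*y/4)


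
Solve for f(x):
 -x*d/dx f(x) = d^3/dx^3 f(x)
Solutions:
 f(x) = C1 + Integral(C2*airyai(-x) + C3*airybi(-x), x)


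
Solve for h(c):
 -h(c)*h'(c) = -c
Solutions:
 h(c) = -sqrt(C1 + c^2)
 h(c) = sqrt(C1 + c^2)


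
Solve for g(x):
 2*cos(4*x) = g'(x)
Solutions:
 g(x) = C1 + sin(4*x)/2


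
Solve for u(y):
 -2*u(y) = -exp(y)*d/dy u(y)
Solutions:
 u(y) = C1*exp(-2*exp(-y))


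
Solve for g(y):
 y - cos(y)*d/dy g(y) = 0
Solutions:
 g(y) = C1 + Integral(y/cos(y), y)


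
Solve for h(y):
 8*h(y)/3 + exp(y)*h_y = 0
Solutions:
 h(y) = C1*exp(8*exp(-y)/3)


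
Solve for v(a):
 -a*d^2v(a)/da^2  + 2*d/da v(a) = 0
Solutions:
 v(a) = C1 + C2*a^3


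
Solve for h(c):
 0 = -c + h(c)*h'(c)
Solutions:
 h(c) = -sqrt(C1 + c^2)
 h(c) = sqrt(C1 + c^2)


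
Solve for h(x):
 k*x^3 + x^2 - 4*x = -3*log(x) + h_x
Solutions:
 h(x) = C1 + k*x^4/4 + x^3/3 - 2*x^2 + 3*x*log(x) - 3*x


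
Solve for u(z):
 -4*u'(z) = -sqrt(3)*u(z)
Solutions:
 u(z) = C1*exp(sqrt(3)*z/4)


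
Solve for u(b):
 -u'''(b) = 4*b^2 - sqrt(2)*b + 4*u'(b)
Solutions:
 u(b) = C1 + C2*sin(2*b) + C3*cos(2*b) - b^3/3 + sqrt(2)*b^2/8 + b/2


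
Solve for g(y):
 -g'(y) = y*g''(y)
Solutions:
 g(y) = C1 + C2*log(y)


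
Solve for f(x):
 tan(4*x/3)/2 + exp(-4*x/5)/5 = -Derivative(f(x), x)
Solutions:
 f(x) = C1 - 3*log(tan(4*x/3)^2 + 1)/16 + exp(-4*x/5)/4


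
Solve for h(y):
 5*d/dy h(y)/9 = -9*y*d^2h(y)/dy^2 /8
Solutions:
 h(y) = C1 + C2*y^(41/81)


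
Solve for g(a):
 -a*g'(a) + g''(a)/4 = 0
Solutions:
 g(a) = C1 + C2*erfi(sqrt(2)*a)


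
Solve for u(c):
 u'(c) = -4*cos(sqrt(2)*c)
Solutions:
 u(c) = C1 - 2*sqrt(2)*sin(sqrt(2)*c)


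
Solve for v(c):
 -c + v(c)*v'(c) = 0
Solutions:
 v(c) = -sqrt(C1 + c^2)
 v(c) = sqrt(C1 + c^2)


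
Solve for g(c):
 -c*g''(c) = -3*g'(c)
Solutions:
 g(c) = C1 + C2*c^4


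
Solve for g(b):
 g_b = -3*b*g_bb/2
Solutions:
 g(b) = C1 + C2*b^(1/3)


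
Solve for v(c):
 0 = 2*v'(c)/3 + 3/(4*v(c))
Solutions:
 v(c) = -sqrt(C1 - 9*c)/2
 v(c) = sqrt(C1 - 9*c)/2


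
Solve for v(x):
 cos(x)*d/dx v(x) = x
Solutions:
 v(x) = C1 + Integral(x/cos(x), x)


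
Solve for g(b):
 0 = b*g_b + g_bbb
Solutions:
 g(b) = C1 + Integral(C2*airyai(-b) + C3*airybi(-b), b)


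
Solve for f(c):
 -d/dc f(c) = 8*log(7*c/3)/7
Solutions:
 f(c) = C1 - 8*c*log(c)/7 - 8*c*log(7)/7 + 8*c/7 + 8*c*log(3)/7


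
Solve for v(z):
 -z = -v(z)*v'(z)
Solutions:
 v(z) = -sqrt(C1 + z^2)
 v(z) = sqrt(C1 + z^2)


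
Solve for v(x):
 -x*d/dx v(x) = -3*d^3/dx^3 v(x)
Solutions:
 v(x) = C1 + Integral(C2*airyai(3^(2/3)*x/3) + C3*airybi(3^(2/3)*x/3), x)


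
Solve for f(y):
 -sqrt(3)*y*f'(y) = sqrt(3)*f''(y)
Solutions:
 f(y) = C1 + C2*erf(sqrt(2)*y/2)


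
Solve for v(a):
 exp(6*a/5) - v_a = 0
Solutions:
 v(a) = C1 + 5*exp(6*a/5)/6


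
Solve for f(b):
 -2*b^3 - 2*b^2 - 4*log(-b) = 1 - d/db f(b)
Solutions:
 f(b) = C1 + b^4/2 + 2*b^3/3 + 4*b*log(-b) - 3*b


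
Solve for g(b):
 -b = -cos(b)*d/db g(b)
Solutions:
 g(b) = C1 + Integral(b/cos(b), b)


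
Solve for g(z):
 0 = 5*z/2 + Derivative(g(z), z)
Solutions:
 g(z) = C1 - 5*z^2/4


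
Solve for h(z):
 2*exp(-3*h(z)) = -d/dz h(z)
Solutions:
 h(z) = log(C1 - 6*z)/3
 h(z) = log((-3^(1/3) - 3^(5/6)*I)*(C1 - 2*z)^(1/3)/2)
 h(z) = log((-3^(1/3) + 3^(5/6)*I)*(C1 - 2*z)^(1/3)/2)


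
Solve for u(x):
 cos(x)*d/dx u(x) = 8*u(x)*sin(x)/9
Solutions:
 u(x) = C1/cos(x)^(8/9)


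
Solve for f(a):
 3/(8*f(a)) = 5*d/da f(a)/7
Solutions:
 f(a) = -sqrt(C1 + 105*a)/10
 f(a) = sqrt(C1 + 105*a)/10


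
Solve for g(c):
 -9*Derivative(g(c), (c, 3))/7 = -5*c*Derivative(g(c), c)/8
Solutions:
 g(c) = C1 + Integral(C2*airyai(105^(1/3)*c/6) + C3*airybi(105^(1/3)*c/6), c)


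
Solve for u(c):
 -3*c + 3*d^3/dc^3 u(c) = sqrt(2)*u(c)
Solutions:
 u(c) = C3*exp(2^(1/6)*3^(2/3)*c/3) - 3*sqrt(2)*c/2 + (C1*sin(6^(1/6)*c/2) + C2*cos(6^(1/6)*c/2))*exp(-2^(1/6)*3^(2/3)*c/6)


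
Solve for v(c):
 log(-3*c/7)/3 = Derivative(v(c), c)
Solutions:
 v(c) = C1 + c*log(-c)/3 + c*(-log(7) - 1 + log(3))/3


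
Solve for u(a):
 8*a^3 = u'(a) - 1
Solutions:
 u(a) = C1 + 2*a^4 + a


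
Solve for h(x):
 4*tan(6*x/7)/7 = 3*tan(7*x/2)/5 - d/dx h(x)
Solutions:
 h(x) = C1 + 2*log(cos(6*x/7))/3 - 6*log(cos(7*x/2))/35


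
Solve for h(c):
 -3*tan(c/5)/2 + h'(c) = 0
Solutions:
 h(c) = C1 - 15*log(cos(c/5))/2


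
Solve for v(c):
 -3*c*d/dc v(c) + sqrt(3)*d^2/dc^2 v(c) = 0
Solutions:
 v(c) = C1 + C2*erfi(sqrt(2)*3^(1/4)*c/2)


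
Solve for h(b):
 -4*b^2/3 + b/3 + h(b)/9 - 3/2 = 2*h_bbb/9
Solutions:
 h(b) = C3*exp(2^(2/3)*b/2) + 12*b^2 - 3*b + (C1*sin(2^(2/3)*sqrt(3)*b/4) + C2*cos(2^(2/3)*sqrt(3)*b/4))*exp(-2^(2/3)*b/4) + 27/2


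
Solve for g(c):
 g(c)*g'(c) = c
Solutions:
 g(c) = -sqrt(C1 + c^2)
 g(c) = sqrt(C1 + c^2)


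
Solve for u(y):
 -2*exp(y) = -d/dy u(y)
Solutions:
 u(y) = C1 + 2*exp(y)


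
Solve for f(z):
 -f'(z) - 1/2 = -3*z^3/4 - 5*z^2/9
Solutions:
 f(z) = C1 + 3*z^4/16 + 5*z^3/27 - z/2


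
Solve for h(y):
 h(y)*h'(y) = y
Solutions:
 h(y) = -sqrt(C1 + y^2)
 h(y) = sqrt(C1 + y^2)


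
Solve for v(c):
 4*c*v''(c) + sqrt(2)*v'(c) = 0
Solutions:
 v(c) = C1 + C2*c^(1 - sqrt(2)/4)


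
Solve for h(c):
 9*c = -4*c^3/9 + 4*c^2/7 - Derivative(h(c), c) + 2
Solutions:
 h(c) = C1 - c^4/9 + 4*c^3/21 - 9*c^2/2 + 2*c


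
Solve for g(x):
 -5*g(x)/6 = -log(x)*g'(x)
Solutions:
 g(x) = C1*exp(5*li(x)/6)


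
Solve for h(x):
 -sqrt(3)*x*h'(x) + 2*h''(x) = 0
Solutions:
 h(x) = C1 + C2*erfi(3^(1/4)*x/2)


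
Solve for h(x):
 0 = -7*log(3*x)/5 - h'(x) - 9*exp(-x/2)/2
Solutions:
 h(x) = C1 - 7*x*log(x)/5 + 7*x*(1 - log(3))/5 + 9*exp(-x/2)


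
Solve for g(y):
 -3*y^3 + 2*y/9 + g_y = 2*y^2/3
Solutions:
 g(y) = C1 + 3*y^4/4 + 2*y^3/9 - y^2/9


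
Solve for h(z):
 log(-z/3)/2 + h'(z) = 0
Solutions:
 h(z) = C1 - z*log(-z)/2 + z*(1 + log(3))/2


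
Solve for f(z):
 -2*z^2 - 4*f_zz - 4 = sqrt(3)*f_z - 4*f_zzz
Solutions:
 f(z) = C1 + C2*exp(z*(1 - sqrt(1 + sqrt(3)))/2) + C3*exp(z*(1 + sqrt(1 + sqrt(3)))/2) - 2*sqrt(3)*z^3/9 + 8*z^2/3 - 76*sqrt(3)*z/9 - 16*z/3


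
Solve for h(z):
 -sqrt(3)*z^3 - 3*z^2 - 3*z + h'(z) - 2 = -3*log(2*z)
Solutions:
 h(z) = C1 + sqrt(3)*z^4/4 + z^3 + 3*z^2/2 - 3*z*log(z) - z*log(8) + 5*z


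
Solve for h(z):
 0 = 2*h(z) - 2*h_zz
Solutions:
 h(z) = C1*exp(-z) + C2*exp(z)


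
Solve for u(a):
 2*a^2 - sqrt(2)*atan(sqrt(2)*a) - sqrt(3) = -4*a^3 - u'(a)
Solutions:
 u(a) = C1 - a^4 - 2*a^3/3 + sqrt(3)*a + sqrt(2)*(a*atan(sqrt(2)*a) - sqrt(2)*log(2*a^2 + 1)/4)


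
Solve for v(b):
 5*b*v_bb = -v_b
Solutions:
 v(b) = C1 + C2*b^(4/5)


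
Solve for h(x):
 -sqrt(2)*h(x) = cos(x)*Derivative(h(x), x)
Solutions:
 h(x) = C1*(sin(x) - 1)^(sqrt(2)/2)/(sin(x) + 1)^(sqrt(2)/2)


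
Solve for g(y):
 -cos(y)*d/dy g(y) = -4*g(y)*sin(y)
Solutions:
 g(y) = C1/cos(y)^4


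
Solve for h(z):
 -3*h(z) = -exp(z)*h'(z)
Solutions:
 h(z) = C1*exp(-3*exp(-z))


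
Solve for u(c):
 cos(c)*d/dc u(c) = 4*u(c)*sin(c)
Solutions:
 u(c) = C1/cos(c)^4


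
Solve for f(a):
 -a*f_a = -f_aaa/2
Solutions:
 f(a) = C1 + Integral(C2*airyai(2^(1/3)*a) + C3*airybi(2^(1/3)*a), a)


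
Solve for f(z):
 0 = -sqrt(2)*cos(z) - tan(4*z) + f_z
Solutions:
 f(z) = C1 - log(cos(4*z))/4 + sqrt(2)*sin(z)


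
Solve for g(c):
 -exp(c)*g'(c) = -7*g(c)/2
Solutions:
 g(c) = C1*exp(-7*exp(-c)/2)


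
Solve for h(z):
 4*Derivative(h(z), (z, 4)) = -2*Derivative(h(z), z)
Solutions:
 h(z) = C1 + C4*exp(-2^(2/3)*z/2) + (C2*sin(2^(2/3)*sqrt(3)*z/4) + C3*cos(2^(2/3)*sqrt(3)*z/4))*exp(2^(2/3)*z/4)


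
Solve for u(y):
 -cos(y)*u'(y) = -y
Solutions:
 u(y) = C1 + Integral(y/cos(y), y)


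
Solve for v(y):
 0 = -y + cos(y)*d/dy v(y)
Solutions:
 v(y) = C1 + Integral(y/cos(y), y)


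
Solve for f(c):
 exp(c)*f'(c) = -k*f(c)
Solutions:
 f(c) = C1*exp(k*exp(-c))


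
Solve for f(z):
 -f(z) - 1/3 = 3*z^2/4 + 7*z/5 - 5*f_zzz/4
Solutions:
 f(z) = C3*exp(10^(2/3)*z/5) - 3*z^2/4 - 7*z/5 + (C1*sin(10^(2/3)*sqrt(3)*z/10) + C2*cos(10^(2/3)*sqrt(3)*z/10))*exp(-10^(2/3)*z/10) - 1/3


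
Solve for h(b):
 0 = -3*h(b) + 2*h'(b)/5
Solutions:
 h(b) = C1*exp(15*b/2)


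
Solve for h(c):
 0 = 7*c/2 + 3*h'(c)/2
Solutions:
 h(c) = C1 - 7*c^2/6


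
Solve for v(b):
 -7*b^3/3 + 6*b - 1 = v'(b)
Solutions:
 v(b) = C1 - 7*b^4/12 + 3*b^2 - b


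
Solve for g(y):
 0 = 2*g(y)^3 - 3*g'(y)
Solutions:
 g(y) = -sqrt(6)*sqrt(-1/(C1 + 2*y))/2
 g(y) = sqrt(6)*sqrt(-1/(C1 + 2*y))/2


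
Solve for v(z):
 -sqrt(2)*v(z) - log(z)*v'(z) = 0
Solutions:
 v(z) = C1*exp(-sqrt(2)*li(z))


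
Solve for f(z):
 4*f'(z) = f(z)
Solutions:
 f(z) = C1*exp(z/4)


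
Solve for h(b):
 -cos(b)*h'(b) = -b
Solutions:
 h(b) = C1 + Integral(b/cos(b), b)


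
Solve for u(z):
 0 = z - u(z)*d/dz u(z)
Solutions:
 u(z) = -sqrt(C1 + z^2)
 u(z) = sqrt(C1 + z^2)


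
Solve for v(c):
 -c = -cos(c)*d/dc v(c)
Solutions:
 v(c) = C1 + Integral(c/cos(c), c)


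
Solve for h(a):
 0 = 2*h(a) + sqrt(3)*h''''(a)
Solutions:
 h(a) = (C1*sin(2^(3/4)*3^(7/8)*a/6) + C2*cos(2^(3/4)*3^(7/8)*a/6))*exp(-2^(3/4)*3^(7/8)*a/6) + (C3*sin(2^(3/4)*3^(7/8)*a/6) + C4*cos(2^(3/4)*3^(7/8)*a/6))*exp(2^(3/4)*3^(7/8)*a/6)


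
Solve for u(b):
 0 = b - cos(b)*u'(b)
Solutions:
 u(b) = C1 + Integral(b/cos(b), b)


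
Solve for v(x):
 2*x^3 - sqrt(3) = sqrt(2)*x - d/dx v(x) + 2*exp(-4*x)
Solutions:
 v(x) = C1 - x^4/2 + sqrt(2)*x^2/2 + sqrt(3)*x - exp(-4*x)/2


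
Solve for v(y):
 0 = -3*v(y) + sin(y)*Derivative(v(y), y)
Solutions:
 v(y) = C1*(cos(y) - 1)^(3/2)/(cos(y) + 1)^(3/2)


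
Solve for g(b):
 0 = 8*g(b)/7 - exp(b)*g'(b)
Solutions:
 g(b) = C1*exp(-8*exp(-b)/7)


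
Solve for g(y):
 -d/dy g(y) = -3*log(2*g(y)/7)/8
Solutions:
 -8*Integral(1/(log(_y) - log(7) + log(2)), (_y, g(y)))/3 = C1 - y


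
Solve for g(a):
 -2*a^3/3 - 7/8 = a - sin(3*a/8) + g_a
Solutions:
 g(a) = C1 - a^4/6 - a^2/2 - 7*a/8 - 8*cos(3*a/8)/3


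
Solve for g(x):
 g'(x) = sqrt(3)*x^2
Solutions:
 g(x) = C1 + sqrt(3)*x^3/3


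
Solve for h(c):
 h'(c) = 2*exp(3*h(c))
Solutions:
 h(c) = log(-1/(C1 + 6*c))/3
 h(c) = log((-1/(C1 + 2*c))^(1/3)*(-3^(2/3) - 3*3^(1/6)*I)/6)
 h(c) = log((-1/(C1 + 2*c))^(1/3)*(-3^(2/3) + 3*3^(1/6)*I)/6)


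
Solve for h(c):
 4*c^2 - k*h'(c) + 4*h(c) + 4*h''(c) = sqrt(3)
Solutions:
 h(c) = C1*exp(c*(k - sqrt(k^2 - 64))/8) + C2*exp(c*(k + sqrt(k^2 - 64))/8) - c^2 - c*k/2 - k^2/8 + sqrt(3)/4 + 2


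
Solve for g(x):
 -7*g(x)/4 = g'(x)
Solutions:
 g(x) = C1*exp(-7*x/4)


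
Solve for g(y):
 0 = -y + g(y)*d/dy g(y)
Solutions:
 g(y) = -sqrt(C1 + y^2)
 g(y) = sqrt(C1 + y^2)


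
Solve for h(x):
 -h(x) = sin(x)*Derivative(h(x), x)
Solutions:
 h(x) = C1*sqrt(cos(x) + 1)/sqrt(cos(x) - 1)


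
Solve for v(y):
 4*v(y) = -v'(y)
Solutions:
 v(y) = C1*exp(-4*y)


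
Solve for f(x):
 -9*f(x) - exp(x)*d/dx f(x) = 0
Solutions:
 f(x) = C1*exp(9*exp(-x))


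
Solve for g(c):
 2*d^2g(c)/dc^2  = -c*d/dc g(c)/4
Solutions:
 g(c) = C1 + C2*erf(c/4)


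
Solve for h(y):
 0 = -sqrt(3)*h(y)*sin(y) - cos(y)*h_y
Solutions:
 h(y) = C1*cos(y)^(sqrt(3))


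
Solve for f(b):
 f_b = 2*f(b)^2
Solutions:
 f(b) = -1/(C1 + 2*b)


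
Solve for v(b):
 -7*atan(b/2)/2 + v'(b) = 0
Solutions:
 v(b) = C1 + 7*b*atan(b/2)/2 - 7*log(b^2 + 4)/2


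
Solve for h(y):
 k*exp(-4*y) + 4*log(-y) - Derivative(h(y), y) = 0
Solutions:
 h(y) = C1 - k*exp(-4*y)/4 + 4*y*log(-y) - 4*y


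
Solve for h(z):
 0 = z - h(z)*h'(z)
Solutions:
 h(z) = -sqrt(C1 + z^2)
 h(z) = sqrt(C1 + z^2)


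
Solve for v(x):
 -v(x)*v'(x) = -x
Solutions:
 v(x) = -sqrt(C1 + x^2)
 v(x) = sqrt(C1 + x^2)


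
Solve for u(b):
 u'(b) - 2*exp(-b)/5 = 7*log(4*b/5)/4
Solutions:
 u(b) = C1 + 7*b*log(b)/4 + 7*b*(-log(5) - 1 + 2*log(2))/4 - 2*exp(-b)/5


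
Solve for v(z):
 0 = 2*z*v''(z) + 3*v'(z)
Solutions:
 v(z) = C1 + C2/sqrt(z)


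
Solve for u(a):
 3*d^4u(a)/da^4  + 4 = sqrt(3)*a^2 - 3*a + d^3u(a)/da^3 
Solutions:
 u(a) = C1 + C2*a + C3*a^2 + C4*exp(a/3) - sqrt(3)*a^5/60 + a^4*(1 - 2*sqrt(3))/8 + a^3*(13/6 - 3*sqrt(3))


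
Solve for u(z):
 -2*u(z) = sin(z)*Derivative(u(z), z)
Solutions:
 u(z) = C1*(cos(z) + 1)/(cos(z) - 1)


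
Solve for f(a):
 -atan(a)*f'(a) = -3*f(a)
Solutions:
 f(a) = C1*exp(3*Integral(1/atan(a), a))


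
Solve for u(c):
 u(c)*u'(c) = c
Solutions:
 u(c) = -sqrt(C1 + c^2)
 u(c) = sqrt(C1 + c^2)


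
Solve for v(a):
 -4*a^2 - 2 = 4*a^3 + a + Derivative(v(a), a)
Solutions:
 v(a) = C1 - a^4 - 4*a^3/3 - a^2/2 - 2*a


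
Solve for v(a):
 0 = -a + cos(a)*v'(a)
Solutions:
 v(a) = C1 + Integral(a/cos(a), a)


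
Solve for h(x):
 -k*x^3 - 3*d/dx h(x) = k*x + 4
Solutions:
 h(x) = C1 - k*x^4/12 - k*x^2/6 - 4*x/3


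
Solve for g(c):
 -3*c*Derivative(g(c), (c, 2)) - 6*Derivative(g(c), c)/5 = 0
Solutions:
 g(c) = C1 + C2*c^(3/5)


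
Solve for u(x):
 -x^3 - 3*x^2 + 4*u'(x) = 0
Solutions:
 u(x) = C1 + x^4/16 + x^3/4


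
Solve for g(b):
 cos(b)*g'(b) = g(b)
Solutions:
 g(b) = C1*sqrt(sin(b) + 1)/sqrt(sin(b) - 1)


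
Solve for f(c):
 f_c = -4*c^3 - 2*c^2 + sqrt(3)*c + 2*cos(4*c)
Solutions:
 f(c) = C1 - c^4 - 2*c^3/3 + sqrt(3)*c^2/2 + sin(4*c)/2


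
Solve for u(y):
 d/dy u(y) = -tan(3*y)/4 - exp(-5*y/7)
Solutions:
 u(y) = C1 - log(tan(3*y)^2 + 1)/24 + 7*exp(-5*y/7)/5


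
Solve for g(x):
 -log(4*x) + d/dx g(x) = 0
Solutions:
 g(x) = C1 + x*log(x) - x + x*log(4)


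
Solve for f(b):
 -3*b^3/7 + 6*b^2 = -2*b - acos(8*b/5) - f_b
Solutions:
 f(b) = C1 + 3*b^4/28 - 2*b^3 - b^2 - b*acos(8*b/5) + sqrt(25 - 64*b^2)/8


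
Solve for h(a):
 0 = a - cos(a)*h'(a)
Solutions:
 h(a) = C1 + Integral(a/cos(a), a)


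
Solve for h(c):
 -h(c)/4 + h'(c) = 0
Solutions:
 h(c) = C1*exp(c/4)


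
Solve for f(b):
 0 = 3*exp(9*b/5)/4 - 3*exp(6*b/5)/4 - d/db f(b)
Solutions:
 f(b) = C1 + 5*exp(9*b/5)/12 - 5*exp(6*b/5)/8


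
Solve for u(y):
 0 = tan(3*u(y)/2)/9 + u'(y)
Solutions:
 u(y) = -2*asin(C1*exp(-y/6))/3 + 2*pi/3
 u(y) = 2*asin(C1*exp(-y/6))/3


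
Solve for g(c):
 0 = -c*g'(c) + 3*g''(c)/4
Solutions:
 g(c) = C1 + C2*erfi(sqrt(6)*c/3)


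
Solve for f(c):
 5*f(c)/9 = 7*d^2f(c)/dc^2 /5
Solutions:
 f(c) = C1*exp(-5*sqrt(7)*c/21) + C2*exp(5*sqrt(7)*c/21)


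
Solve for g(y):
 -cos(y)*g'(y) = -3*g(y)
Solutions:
 g(y) = C1*(sin(y) + 1)^(3/2)/(sin(y) - 1)^(3/2)


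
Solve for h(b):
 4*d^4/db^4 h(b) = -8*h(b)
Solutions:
 h(b) = (C1*sin(2^(3/4)*b/2) + C2*cos(2^(3/4)*b/2))*exp(-2^(3/4)*b/2) + (C3*sin(2^(3/4)*b/2) + C4*cos(2^(3/4)*b/2))*exp(2^(3/4)*b/2)


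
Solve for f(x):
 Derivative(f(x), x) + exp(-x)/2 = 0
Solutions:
 f(x) = C1 + exp(-x)/2


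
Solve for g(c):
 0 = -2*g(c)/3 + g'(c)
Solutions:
 g(c) = C1*exp(2*c/3)


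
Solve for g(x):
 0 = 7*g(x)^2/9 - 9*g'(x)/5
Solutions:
 g(x) = -81/(C1 + 35*x)


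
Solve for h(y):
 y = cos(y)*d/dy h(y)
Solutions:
 h(y) = C1 + Integral(y/cos(y), y)


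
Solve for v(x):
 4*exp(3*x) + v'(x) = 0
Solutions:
 v(x) = C1 - 4*exp(3*x)/3


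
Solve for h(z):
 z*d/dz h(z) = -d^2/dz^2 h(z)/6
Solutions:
 h(z) = C1 + C2*erf(sqrt(3)*z)


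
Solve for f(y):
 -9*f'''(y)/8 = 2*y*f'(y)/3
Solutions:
 f(y) = C1 + Integral(C2*airyai(-2*2^(1/3)*y/3) + C3*airybi(-2*2^(1/3)*y/3), y)


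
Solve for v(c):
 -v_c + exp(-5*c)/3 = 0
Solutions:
 v(c) = C1 - exp(-5*c)/15


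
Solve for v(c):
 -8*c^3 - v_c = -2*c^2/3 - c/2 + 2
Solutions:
 v(c) = C1 - 2*c^4 + 2*c^3/9 + c^2/4 - 2*c


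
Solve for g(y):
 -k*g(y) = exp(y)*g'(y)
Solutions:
 g(y) = C1*exp(k*exp(-y))


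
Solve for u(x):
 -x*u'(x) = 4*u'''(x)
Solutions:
 u(x) = C1 + Integral(C2*airyai(-2^(1/3)*x/2) + C3*airybi(-2^(1/3)*x/2), x)


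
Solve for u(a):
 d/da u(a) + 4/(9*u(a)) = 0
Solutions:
 u(a) = -sqrt(C1 - 8*a)/3
 u(a) = sqrt(C1 - 8*a)/3


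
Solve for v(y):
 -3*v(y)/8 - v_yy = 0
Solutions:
 v(y) = C1*sin(sqrt(6)*y/4) + C2*cos(sqrt(6)*y/4)


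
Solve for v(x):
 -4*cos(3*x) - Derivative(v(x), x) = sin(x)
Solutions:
 v(x) = C1 - 4*sin(3*x)/3 + cos(x)


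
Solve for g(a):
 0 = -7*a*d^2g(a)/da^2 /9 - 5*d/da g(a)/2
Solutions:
 g(a) = C1 + C2/a^(31/14)


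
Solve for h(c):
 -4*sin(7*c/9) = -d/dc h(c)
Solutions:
 h(c) = C1 - 36*cos(7*c/9)/7


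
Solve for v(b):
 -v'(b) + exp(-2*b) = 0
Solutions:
 v(b) = C1 - exp(-2*b)/2


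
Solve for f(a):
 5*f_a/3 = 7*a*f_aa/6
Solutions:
 f(a) = C1 + C2*a^(17/7)


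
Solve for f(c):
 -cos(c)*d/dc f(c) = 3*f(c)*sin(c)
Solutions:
 f(c) = C1*cos(c)^3


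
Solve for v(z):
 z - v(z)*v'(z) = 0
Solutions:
 v(z) = -sqrt(C1 + z^2)
 v(z) = sqrt(C1 + z^2)


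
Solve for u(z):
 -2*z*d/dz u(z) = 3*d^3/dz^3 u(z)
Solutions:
 u(z) = C1 + Integral(C2*airyai(-2^(1/3)*3^(2/3)*z/3) + C3*airybi(-2^(1/3)*3^(2/3)*z/3), z)


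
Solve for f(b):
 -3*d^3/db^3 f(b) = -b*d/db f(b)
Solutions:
 f(b) = C1 + Integral(C2*airyai(3^(2/3)*b/3) + C3*airybi(3^(2/3)*b/3), b)


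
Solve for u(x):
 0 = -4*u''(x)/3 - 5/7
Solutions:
 u(x) = C1 + C2*x - 15*x^2/56


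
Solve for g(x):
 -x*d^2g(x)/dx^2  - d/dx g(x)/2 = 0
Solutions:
 g(x) = C1 + C2*sqrt(x)


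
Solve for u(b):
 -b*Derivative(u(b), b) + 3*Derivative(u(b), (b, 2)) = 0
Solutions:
 u(b) = C1 + C2*erfi(sqrt(6)*b/6)


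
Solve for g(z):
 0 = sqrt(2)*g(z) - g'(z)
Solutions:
 g(z) = C1*exp(sqrt(2)*z)


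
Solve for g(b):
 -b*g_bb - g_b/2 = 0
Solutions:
 g(b) = C1 + C2*sqrt(b)


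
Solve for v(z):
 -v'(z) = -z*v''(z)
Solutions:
 v(z) = C1 + C2*z^2


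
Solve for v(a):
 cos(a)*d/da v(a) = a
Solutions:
 v(a) = C1 + Integral(a/cos(a), a)


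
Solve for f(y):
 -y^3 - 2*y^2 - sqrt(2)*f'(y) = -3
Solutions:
 f(y) = C1 - sqrt(2)*y^4/8 - sqrt(2)*y^3/3 + 3*sqrt(2)*y/2


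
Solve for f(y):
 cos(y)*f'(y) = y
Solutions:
 f(y) = C1 + Integral(y/cos(y), y)


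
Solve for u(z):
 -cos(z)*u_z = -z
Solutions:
 u(z) = C1 + Integral(z/cos(z), z)


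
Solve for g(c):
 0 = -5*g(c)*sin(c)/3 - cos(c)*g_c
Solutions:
 g(c) = C1*cos(c)^(5/3)


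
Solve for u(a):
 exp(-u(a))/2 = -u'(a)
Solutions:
 u(a) = log(C1 - a/2)


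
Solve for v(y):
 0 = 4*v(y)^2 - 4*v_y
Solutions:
 v(y) = -1/(C1 + y)


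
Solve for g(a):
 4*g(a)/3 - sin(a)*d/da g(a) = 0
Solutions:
 g(a) = C1*(cos(a) - 1)^(2/3)/(cos(a) + 1)^(2/3)


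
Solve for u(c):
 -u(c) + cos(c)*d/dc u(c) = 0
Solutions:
 u(c) = C1*sqrt(sin(c) + 1)/sqrt(sin(c) - 1)


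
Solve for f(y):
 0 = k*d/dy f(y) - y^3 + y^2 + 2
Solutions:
 f(y) = C1 + y^4/(4*k) - y^3/(3*k) - 2*y/k


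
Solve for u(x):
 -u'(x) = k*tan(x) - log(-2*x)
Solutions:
 u(x) = C1 + k*log(cos(x)) + x*log(-x) - x + x*log(2)


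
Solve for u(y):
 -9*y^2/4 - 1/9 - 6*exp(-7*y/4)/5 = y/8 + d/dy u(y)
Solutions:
 u(y) = C1 - 3*y^3/4 - y^2/16 - y/9 + 24*exp(-7*y/4)/35


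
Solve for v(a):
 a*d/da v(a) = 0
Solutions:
 v(a) = C1


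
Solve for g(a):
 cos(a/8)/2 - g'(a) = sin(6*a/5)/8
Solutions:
 g(a) = C1 + 4*sin(a/8) + 5*cos(6*a/5)/48


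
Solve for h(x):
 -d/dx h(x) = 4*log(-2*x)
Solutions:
 h(x) = C1 - 4*x*log(-x) + 4*x*(1 - log(2))


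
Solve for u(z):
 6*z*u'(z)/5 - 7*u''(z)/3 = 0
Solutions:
 u(z) = C1 + C2*erfi(3*sqrt(35)*z/35)


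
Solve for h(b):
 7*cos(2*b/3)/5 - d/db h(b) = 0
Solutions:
 h(b) = C1 + 21*sin(2*b/3)/10


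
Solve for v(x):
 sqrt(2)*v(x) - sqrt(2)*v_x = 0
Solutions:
 v(x) = C1*exp(x)


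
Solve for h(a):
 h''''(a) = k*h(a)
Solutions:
 h(a) = C1*exp(-a*k^(1/4)) + C2*exp(a*k^(1/4)) + C3*exp(-I*a*k^(1/4)) + C4*exp(I*a*k^(1/4))


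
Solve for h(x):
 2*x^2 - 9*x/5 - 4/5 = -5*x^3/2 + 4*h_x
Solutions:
 h(x) = C1 + 5*x^4/32 + x^3/6 - 9*x^2/40 - x/5


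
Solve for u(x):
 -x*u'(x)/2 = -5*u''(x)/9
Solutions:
 u(x) = C1 + C2*erfi(3*sqrt(5)*x/10)


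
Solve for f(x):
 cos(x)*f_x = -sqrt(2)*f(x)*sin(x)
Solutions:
 f(x) = C1*cos(x)^(sqrt(2))


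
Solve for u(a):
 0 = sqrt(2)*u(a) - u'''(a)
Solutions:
 u(a) = C3*exp(2^(1/6)*a) + (C1*sin(2^(1/6)*sqrt(3)*a/2) + C2*cos(2^(1/6)*sqrt(3)*a/2))*exp(-2^(1/6)*a/2)


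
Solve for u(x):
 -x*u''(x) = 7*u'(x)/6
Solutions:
 u(x) = C1 + C2/x^(1/6)


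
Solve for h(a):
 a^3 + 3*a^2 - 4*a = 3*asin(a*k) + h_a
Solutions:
 h(a) = C1 + a^4/4 + a^3 - 2*a^2 - 3*Piecewise((a*asin(a*k) + sqrt(-a^2*k^2 + 1)/k, Ne(k, 0)), (0, True))


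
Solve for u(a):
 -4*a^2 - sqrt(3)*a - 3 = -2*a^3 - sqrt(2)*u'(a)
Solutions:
 u(a) = C1 - sqrt(2)*a^4/4 + 2*sqrt(2)*a^3/3 + sqrt(6)*a^2/4 + 3*sqrt(2)*a/2


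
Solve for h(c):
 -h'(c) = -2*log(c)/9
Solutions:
 h(c) = C1 + 2*c*log(c)/9 - 2*c/9


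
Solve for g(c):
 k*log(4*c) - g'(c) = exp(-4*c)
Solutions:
 g(c) = C1 + c*k*log(c) + c*k*(-1 + 2*log(2)) + exp(-4*c)/4


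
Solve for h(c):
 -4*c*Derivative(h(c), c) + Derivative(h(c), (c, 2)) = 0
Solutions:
 h(c) = C1 + C2*erfi(sqrt(2)*c)


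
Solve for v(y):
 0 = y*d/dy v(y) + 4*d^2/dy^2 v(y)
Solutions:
 v(y) = C1 + C2*erf(sqrt(2)*y/4)


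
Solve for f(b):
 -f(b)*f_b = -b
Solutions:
 f(b) = -sqrt(C1 + b^2)
 f(b) = sqrt(C1 + b^2)


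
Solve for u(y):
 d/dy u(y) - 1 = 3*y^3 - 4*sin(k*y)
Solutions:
 u(y) = C1 + 3*y^4/4 + y + 4*cos(k*y)/k


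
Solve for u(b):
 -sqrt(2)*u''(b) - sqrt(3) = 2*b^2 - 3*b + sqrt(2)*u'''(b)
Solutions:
 u(b) = C1 + C2*b + C3*exp(-b) - sqrt(2)*b^4/12 + 7*sqrt(2)*b^3/12 + b^2*(-7*sqrt(2) - sqrt(6))/4


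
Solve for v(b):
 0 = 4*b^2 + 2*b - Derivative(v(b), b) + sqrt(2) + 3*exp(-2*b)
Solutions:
 v(b) = C1 + 4*b^3/3 + b^2 + sqrt(2)*b - 3*exp(-2*b)/2


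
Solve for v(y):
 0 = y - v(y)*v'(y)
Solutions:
 v(y) = -sqrt(C1 + y^2)
 v(y) = sqrt(C1 + y^2)


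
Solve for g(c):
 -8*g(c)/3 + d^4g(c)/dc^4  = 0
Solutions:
 g(c) = C1*exp(-6^(3/4)*c/3) + C2*exp(6^(3/4)*c/3) + C3*sin(6^(3/4)*c/3) + C4*cos(6^(3/4)*c/3)


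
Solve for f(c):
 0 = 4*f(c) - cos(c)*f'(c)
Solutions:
 f(c) = C1*(sin(c)^2 + 2*sin(c) + 1)/(sin(c)^2 - 2*sin(c) + 1)


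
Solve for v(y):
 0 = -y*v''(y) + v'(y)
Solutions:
 v(y) = C1 + C2*y^2


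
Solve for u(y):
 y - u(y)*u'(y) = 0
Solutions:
 u(y) = -sqrt(C1 + y^2)
 u(y) = sqrt(C1 + y^2)


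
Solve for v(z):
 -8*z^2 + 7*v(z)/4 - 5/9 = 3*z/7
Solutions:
 v(z) = 32*z^2/7 + 12*z/49 + 20/63


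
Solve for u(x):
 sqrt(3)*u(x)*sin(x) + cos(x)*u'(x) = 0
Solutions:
 u(x) = C1*cos(x)^(sqrt(3))


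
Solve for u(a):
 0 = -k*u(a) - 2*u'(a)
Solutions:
 u(a) = C1*exp(-a*k/2)


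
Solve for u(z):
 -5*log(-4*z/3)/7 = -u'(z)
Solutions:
 u(z) = C1 + 5*z*log(-z)/7 + 5*z*(-log(3) - 1 + 2*log(2))/7


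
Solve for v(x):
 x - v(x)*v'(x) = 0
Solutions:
 v(x) = -sqrt(C1 + x^2)
 v(x) = sqrt(C1 + x^2)


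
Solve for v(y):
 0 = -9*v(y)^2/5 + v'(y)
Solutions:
 v(y) = -5/(C1 + 9*y)


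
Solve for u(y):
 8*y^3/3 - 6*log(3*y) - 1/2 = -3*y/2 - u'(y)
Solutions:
 u(y) = C1 - 2*y^4/3 - 3*y^2/4 + 6*y*log(y) - 11*y/2 + 6*y*log(3)


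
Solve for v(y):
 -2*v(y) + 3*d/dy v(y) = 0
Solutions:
 v(y) = C1*exp(2*y/3)


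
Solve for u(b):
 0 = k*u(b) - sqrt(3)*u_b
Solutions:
 u(b) = C1*exp(sqrt(3)*b*k/3)


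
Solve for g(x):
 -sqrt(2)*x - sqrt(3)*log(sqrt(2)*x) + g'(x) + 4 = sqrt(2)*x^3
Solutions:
 g(x) = C1 + sqrt(2)*x^4/4 + sqrt(2)*x^2/2 + sqrt(3)*x*log(x) - 4*x - sqrt(3)*x + sqrt(3)*x*log(2)/2


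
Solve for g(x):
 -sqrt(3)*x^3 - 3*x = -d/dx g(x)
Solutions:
 g(x) = C1 + sqrt(3)*x^4/4 + 3*x^2/2


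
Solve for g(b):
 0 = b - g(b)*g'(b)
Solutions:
 g(b) = -sqrt(C1 + b^2)
 g(b) = sqrt(C1 + b^2)


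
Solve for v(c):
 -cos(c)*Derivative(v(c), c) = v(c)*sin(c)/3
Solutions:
 v(c) = C1*cos(c)^(1/3)


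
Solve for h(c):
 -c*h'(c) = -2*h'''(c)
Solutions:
 h(c) = C1 + Integral(C2*airyai(2^(2/3)*c/2) + C3*airybi(2^(2/3)*c/2), c)


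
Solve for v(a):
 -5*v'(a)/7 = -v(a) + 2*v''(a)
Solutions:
 v(a) = C1*exp(a*(-5 + sqrt(417))/28) + C2*exp(-a*(5 + sqrt(417))/28)


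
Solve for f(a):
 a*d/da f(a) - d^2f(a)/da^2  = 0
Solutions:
 f(a) = C1 + C2*erfi(sqrt(2)*a/2)


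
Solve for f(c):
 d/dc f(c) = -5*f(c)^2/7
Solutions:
 f(c) = 7/(C1 + 5*c)


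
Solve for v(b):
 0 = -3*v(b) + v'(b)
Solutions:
 v(b) = C1*exp(3*b)


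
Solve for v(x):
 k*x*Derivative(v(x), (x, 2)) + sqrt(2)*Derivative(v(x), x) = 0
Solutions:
 v(x) = C1 + x^(((re(k) - sqrt(2))*re(k) + im(k)^2)/(re(k)^2 + im(k)^2))*(C2*sin(sqrt(2)*log(x)*Abs(im(k))/(re(k)^2 + im(k)^2)) + C3*cos(sqrt(2)*log(x)*im(k)/(re(k)^2 + im(k)^2)))


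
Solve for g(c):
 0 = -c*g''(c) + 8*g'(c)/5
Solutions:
 g(c) = C1 + C2*c^(13/5)


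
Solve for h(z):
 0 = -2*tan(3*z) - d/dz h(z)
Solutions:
 h(z) = C1 + 2*log(cos(3*z))/3


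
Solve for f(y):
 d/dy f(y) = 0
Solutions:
 f(y) = C1


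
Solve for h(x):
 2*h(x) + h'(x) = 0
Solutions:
 h(x) = C1*exp(-2*x)


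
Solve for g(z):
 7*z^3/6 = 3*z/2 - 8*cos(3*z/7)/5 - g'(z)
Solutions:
 g(z) = C1 - 7*z^4/24 + 3*z^2/4 - 56*sin(3*z/7)/15


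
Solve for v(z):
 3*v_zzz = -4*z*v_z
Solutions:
 v(z) = C1 + Integral(C2*airyai(-6^(2/3)*z/3) + C3*airybi(-6^(2/3)*z/3), z)


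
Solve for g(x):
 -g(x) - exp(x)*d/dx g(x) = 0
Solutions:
 g(x) = C1*exp(exp(-x))


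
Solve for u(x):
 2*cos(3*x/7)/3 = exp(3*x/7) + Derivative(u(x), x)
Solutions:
 u(x) = C1 - 7*exp(3*x/7)/3 + 14*sin(3*x/7)/9


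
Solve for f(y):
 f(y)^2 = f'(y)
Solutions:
 f(y) = -1/(C1 + y)


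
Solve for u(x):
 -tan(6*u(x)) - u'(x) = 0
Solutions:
 u(x) = -asin(C1*exp(-6*x))/6 + pi/6
 u(x) = asin(C1*exp(-6*x))/6


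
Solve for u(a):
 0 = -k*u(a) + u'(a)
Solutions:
 u(a) = C1*exp(a*k)


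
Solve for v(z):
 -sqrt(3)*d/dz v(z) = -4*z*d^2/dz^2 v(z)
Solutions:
 v(z) = C1 + C2*z^(sqrt(3)/4 + 1)


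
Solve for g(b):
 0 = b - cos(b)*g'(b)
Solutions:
 g(b) = C1 + Integral(b/cos(b), b)


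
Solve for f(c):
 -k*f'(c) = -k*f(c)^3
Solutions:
 f(c) = -sqrt(2)*sqrt(-1/(C1 + c))/2
 f(c) = sqrt(2)*sqrt(-1/(C1 + c))/2


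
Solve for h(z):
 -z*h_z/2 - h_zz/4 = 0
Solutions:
 h(z) = C1 + C2*erf(z)


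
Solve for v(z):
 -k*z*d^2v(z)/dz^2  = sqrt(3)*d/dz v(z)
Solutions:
 v(z) = C1 + z^(((re(k) - sqrt(3))*re(k) + im(k)^2)/(re(k)^2 + im(k)^2))*(C2*sin(sqrt(3)*log(z)*Abs(im(k))/(re(k)^2 + im(k)^2)) + C3*cos(sqrt(3)*log(z)*im(k)/(re(k)^2 + im(k)^2)))


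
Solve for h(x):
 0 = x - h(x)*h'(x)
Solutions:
 h(x) = -sqrt(C1 + x^2)
 h(x) = sqrt(C1 + x^2)


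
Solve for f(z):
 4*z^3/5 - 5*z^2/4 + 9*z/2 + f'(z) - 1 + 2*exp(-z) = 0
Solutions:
 f(z) = C1 - z^4/5 + 5*z^3/12 - 9*z^2/4 + z + 2*exp(-z)


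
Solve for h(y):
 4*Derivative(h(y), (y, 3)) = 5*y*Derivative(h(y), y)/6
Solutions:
 h(y) = C1 + Integral(C2*airyai(3^(2/3)*5^(1/3)*y/6) + C3*airybi(3^(2/3)*5^(1/3)*y/6), y)


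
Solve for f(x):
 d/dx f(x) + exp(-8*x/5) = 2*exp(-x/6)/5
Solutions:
 f(x) = C1 + 5*exp(-8*x/5)/8 - 12*exp(-x/6)/5


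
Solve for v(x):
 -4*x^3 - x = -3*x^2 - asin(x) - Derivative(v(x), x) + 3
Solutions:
 v(x) = C1 + x^4 - x^3 + x^2/2 - x*asin(x) + 3*x - sqrt(1 - x^2)


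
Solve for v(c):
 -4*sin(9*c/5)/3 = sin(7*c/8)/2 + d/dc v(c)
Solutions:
 v(c) = C1 + 4*cos(7*c/8)/7 + 20*cos(9*c/5)/27


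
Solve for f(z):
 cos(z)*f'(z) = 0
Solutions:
 f(z) = C1


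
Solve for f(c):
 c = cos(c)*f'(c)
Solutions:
 f(c) = C1 + Integral(c/cos(c), c)


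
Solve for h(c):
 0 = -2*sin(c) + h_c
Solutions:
 h(c) = C1 - 2*cos(c)


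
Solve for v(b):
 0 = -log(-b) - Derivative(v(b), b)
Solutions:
 v(b) = C1 - b*log(-b) + b


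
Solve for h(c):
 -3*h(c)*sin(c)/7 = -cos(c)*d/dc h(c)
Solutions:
 h(c) = C1/cos(c)^(3/7)


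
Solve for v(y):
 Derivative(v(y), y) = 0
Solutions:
 v(y) = C1


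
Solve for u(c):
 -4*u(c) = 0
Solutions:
 u(c) = 0


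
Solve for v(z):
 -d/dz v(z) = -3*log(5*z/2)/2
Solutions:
 v(z) = C1 + 3*z*log(z)/2 - 3*z/2 - 3*z*log(2)/2 + 3*z*log(5)/2


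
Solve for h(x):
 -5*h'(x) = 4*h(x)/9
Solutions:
 h(x) = C1*exp(-4*x/45)


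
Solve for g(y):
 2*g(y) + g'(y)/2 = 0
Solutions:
 g(y) = C1*exp(-4*y)


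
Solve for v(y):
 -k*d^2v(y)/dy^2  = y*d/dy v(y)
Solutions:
 v(y) = C1 + C2*sqrt(k)*erf(sqrt(2)*y*sqrt(1/k)/2)


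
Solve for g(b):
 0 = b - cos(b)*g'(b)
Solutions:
 g(b) = C1 + Integral(b/cos(b), b)


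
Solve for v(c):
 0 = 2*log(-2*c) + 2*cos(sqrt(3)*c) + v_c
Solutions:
 v(c) = C1 - 2*c*log(-c) - 2*c*log(2) + 2*c - 2*sqrt(3)*sin(sqrt(3)*c)/3


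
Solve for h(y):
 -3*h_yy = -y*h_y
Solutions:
 h(y) = C1 + C2*erfi(sqrt(6)*y/6)


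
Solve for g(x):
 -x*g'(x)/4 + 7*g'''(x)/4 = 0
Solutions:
 g(x) = C1 + Integral(C2*airyai(7^(2/3)*x/7) + C3*airybi(7^(2/3)*x/7), x)


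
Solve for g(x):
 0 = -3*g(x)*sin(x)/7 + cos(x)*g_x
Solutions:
 g(x) = C1/cos(x)^(3/7)


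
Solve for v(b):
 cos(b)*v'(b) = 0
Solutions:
 v(b) = C1


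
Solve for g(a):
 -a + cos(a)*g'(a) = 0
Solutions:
 g(a) = C1 + Integral(a/cos(a), a)


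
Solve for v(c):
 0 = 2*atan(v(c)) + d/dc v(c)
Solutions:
 Integral(1/atan(_y), (_y, v(c))) = C1 - 2*c


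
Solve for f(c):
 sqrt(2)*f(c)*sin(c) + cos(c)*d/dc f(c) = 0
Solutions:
 f(c) = C1*cos(c)^(sqrt(2))


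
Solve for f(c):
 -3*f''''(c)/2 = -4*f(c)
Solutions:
 f(c) = C1*exp(-6^(3/4)*c/3) + C2*exp(6^(3/4)*c/3) + C3*sin(6^(3/4)*c/3) + C4*cos(6^(3/4)*c/3)


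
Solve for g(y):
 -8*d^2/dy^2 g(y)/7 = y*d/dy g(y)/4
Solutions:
 g(y) = C1 + C2*erf(sqrt(7)*y/8)


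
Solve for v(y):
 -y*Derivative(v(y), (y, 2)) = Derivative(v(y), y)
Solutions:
 v(y) = C1 + C2*log(y)


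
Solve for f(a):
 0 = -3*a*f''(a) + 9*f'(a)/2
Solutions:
 f(a) = C1 + C2*a^(5/2)


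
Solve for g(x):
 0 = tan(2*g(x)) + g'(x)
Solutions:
 g(x) = -asin(C1*exp(-2*x))/2 + pi/2
 g(x) = asin(C1*exp(-2*x))/2


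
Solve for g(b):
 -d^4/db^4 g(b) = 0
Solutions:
 g(b) = C1 + C2*b + C3*b^2 + C4*b^3


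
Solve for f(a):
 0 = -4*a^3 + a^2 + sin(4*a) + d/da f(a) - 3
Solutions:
 f(a) = C1 + a^4 - a^3/3 + 3*a + cos(4*a)/4


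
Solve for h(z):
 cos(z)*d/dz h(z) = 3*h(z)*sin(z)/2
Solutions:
 h(z) = C1/cos(z)^(3/2)


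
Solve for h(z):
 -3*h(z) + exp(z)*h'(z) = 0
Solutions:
 h(z) = C1*exp(-3*exp(-z))


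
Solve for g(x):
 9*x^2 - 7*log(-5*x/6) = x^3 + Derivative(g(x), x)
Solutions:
 g(x) = C1 - x^4/4 + 3*x^3 - 7*x*log(-x) + 7*x*(-log(5) + 1 + log(6))
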